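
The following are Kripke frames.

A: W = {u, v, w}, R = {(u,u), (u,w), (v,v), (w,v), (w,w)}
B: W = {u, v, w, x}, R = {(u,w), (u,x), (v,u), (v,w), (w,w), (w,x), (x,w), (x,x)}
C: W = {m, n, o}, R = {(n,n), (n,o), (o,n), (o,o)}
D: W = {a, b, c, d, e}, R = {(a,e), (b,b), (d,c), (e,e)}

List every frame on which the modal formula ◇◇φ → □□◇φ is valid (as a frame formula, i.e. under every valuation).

B, C, D

This is the axiom for a generalized confluence (Geach) condition; its first-order frame correspondent is ∀x ∀y ∀z ((xR²y ∧ xR²z) → ∃w (y = w ∧ zRw)).
A: fails — uR²u, uR²v but no t with u=t and vRt.
B: holds.
C: holds.
D: holds.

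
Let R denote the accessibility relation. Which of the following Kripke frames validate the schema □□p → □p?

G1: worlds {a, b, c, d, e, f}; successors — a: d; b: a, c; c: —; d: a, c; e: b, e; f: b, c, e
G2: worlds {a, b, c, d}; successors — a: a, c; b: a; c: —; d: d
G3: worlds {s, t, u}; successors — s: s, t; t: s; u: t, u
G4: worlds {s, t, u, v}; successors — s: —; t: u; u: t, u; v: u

G2, G3, G4

The schema corresponds to density: ∀x ∀y (Rxy → ∃z (Rxz ∧ Rzy)).
G1: fails — Rbc but no z with Rbz and Rzc.
G2: condition met.
G3: condition met.
G4: condition met.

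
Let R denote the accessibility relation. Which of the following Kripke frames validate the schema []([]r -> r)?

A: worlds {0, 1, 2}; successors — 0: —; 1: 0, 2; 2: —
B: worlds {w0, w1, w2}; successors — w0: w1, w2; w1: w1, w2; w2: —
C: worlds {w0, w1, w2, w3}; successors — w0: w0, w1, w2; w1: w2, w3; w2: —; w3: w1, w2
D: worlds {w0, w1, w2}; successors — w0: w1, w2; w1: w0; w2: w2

Frame correspondent (Sahlqvist): forall x forall y (Rxy -> Ryy) — i.e. shift-reflexivity.
A: fails — R12 but not R22.
B: fails — Rw1w2 but not Rw2w2.
C: fails — Rw1w2 but not Rw2w2.
D: fails — Rw0w1 but not Rw1w1.
Valid on no frame.

none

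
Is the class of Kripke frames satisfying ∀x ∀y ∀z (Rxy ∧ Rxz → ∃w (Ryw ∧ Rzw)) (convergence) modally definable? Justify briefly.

This is a Sahlqvist condition; the .2 axiom ◇□p → □◇p defines it.
Suppose ◇□p→□◇p is valid. Take Rxy, Rxz and set V(p)={w : Ryw}. Then □p at y so ◇□p at x, so □◇p at x, so ◇p at z, giving w with Rzw and Ryw.

Definable; ◇□p → □◇p defines it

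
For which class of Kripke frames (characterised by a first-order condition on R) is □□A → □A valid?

This is the C4 axiom.
It corresponds to density: ∀x ∀y (Rxy → ∃z (Rxz ∧ Rzy)).

density: ∀x ∀y (Rxy → ∃z (Rxz ∧ Rzy))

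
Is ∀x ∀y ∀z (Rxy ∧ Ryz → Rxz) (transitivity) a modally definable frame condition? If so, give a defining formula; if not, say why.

This is a Sahlqvist condition; the 4 axiom □q → □□q defines it.

Yes, by □q → □□q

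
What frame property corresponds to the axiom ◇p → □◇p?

Suppose ◇p→□◇p is valid. Take Rxy, Rxz and set V(p)={y}. Then ◇p at x, so □◇p at x, so ◇p at z, so some w with Rzw has p; w=y, i.e. Rzy. By symmetry of the argument, Ryz.

the Euclidean property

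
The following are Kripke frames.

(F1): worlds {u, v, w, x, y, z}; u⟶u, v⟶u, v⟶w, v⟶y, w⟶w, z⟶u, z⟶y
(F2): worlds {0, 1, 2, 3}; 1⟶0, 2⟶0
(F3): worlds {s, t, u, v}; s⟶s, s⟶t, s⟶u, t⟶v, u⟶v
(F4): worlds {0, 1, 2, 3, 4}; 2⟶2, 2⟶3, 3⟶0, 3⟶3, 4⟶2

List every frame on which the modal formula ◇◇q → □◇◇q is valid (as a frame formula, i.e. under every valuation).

The schema corresponds to a generalized confluence (Geach) condition: ∀x ∀y ∀z ((xR²y ∧ xRz) → ∃w (y = w ∧ zR²w)).
(F1): fails — vR²u, vRw but no t with u=t and wR²t.
(F2): condition met.
(F3): fails — sR²s, sRt but no w with s=w and tR²w.
(F4): fails — 2R²2, 2R3 but no w with 2=w and 3R²w.
Valid on: (F2).

(F2)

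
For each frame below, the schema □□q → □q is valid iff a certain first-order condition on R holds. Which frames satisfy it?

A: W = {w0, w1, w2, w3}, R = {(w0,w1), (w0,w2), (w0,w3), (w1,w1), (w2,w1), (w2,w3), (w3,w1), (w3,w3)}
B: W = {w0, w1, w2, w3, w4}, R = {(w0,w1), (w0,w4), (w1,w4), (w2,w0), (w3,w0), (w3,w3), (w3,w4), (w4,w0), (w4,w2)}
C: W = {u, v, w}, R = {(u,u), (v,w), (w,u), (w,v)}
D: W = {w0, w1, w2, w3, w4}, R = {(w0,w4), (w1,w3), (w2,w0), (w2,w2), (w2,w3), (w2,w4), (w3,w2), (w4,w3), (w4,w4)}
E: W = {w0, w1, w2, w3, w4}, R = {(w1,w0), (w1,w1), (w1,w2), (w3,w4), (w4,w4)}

E

The schema corresponds to density: ∀x ∀y (Rxy → ∃z (Rxz ∧ Rzy)).
A: fails — Rw0w2 but no z with Rw0z and Rzw2.
B: fails — Rw4w2 but no z with Rw4z and Rzw2.
C: fails — Rvw but no z with Rvz and Rzw.
D: fails — Rw1w3 but no z with Rw1z and Rzw3.
E: holds.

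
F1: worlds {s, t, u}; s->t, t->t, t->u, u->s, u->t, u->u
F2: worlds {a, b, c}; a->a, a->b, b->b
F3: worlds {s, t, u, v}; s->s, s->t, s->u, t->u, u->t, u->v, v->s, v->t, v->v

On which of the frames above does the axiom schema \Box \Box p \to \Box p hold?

This is the axiom for density; its first-order frame correspondent is \forall x \forall y (Rxy \to \exists z (Rxz \wedge Rzy)).
F1: holds.
F2: holds.
F3: fails — Rtu but no z with Rtz and Rzu.

F1, F2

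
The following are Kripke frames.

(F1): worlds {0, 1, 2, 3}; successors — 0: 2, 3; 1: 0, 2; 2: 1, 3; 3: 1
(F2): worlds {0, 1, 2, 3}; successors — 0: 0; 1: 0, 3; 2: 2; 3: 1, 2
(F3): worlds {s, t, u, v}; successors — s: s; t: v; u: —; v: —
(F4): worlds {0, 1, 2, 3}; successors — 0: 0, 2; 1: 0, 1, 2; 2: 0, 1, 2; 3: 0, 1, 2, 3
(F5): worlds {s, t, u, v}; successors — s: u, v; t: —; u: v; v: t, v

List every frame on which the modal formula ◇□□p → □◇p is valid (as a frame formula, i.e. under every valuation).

The schema corresponds to a generalized confluence (Geach) condition: ∀x ∀y ∀z ((xRy ∧ xRz) → ∃w (yR²w ∧ zRw)).
(F1): fails — 0R3, 0R2 but no w with 3R²w and 2Rw.
(F2): fails — 1R0, 1R3 but no w with 0R²w and 3Rw.
(F3): fails — tRv, tRv but no w with vR²w and vRw.
(F4): satisfies the condition.
(F5): fails — vRt, vRt but no w with tR²w and tRw.
Valid on: (F4).

(F4)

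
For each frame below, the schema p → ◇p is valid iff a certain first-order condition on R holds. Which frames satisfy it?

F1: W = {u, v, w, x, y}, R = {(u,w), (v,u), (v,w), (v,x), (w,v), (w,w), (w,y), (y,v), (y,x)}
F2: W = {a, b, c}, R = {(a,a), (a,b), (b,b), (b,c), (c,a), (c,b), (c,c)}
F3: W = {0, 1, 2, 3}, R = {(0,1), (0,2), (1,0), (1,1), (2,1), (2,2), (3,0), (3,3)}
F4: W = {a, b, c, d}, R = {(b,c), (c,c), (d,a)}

The schema corresponds to a generalized confluence (Geach) condition: ∀x ∃w (x = w ∧ xRw).
F1: fails — at u but no t with u=t and uRt.
F2: condition met.
F3: fails — at 0 but no w with 0=w and 0Rw.
F4: fails — at a but no w with a=w and aRw.

F2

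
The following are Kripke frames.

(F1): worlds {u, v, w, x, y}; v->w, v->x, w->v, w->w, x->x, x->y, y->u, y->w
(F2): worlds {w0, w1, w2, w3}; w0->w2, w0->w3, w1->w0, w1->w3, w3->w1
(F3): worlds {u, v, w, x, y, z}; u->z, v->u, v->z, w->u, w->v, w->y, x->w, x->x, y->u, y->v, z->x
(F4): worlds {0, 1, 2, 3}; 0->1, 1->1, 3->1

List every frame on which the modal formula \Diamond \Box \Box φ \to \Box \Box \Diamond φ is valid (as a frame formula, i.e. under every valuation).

(F4)

The schema corresponds to a generalized confluence (Geach) condition: \forall x \forall y \forall z ((xRy \wedge x R^2 z) \to \exists w (y R^2 w \wedge zRw)).
(F1): fails — xRx, xR²u but no t with xR²t and uRt.
(F2): fails — w0Rw2, w0R²w1 but no w with w2R²w and w1Rw.
(F3): fails — wRu, wR²u but no t with uR²t and uRt.
(F4): condition met.
Valid on: (F4).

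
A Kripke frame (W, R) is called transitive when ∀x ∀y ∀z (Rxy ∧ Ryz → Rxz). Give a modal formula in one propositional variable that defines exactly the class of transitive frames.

□s → □□s

A defining formula is □s → □□s (the 4 axiom).
Suppose □s→□□s is valid. Take Rxy, Ryz and set V(s)={w : Rxw}. Then □s at x, so □□s at x, so □s at y, so s at z, i.e. Rxz.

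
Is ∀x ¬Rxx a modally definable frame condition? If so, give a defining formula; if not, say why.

Not modally definable

Any modally definable frame class is closed under surjective bounded morphisms.
The 4-cycle (worlds 0,1,2,3 with 0→1→2→3→0) is irreflexive, and the map sending every world to a single reflexive point • is a surjective bounded morphism (forth: every edge maps to (•,•); back: every world has a successor). So any modal formula valid on the 4-cycle is also valid on the reflexive point, which is not irreflexive.
So the class is not modally definable.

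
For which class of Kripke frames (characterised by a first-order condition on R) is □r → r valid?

reflexivity

This schema is the T axiom.
Its frame correspondent is reflexivity — ∀x Rxx.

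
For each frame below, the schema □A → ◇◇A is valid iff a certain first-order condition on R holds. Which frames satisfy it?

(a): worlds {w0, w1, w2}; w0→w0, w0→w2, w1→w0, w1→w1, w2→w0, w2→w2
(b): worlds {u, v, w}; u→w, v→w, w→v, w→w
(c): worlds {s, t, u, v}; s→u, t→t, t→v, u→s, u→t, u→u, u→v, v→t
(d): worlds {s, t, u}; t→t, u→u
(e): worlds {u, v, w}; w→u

(a), (b), (c)

The schema corresponds to a generalized confluence (Geach) condition: ∀x ∃w (xRw ∧ xR²w).
(a): holds.
(b): holds.
(c): holds.
(d): fails — at s but no w with sRw and sR²w.
(e): fails — at u but no t with uRt and uR²t.
Valid on: (a), (b), (c).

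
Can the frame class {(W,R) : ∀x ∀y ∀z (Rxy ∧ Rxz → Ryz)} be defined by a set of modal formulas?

Definable; ◇q → □◇q defines it

This is a Sahlqvist condition; the 5 axiom ◇q → □◇q defines it.
Suppose ◇q→□◇q is valid. Take Rxy, Rxz and set V(q)={y}. Then ◇q at x, so □◇q at x, so ◇q at z, so some w with Rzw has q; w=y, i.e. Rzy. By symmetry of the argument, Ryz.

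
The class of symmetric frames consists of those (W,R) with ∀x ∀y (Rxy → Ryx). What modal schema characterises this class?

A defining formula is s → □◇s (the B axiom).
Suppose s→□◇s is valid. Take Rxy and set V(s)={x}. Then s at x, so □◇s at x, so ◇s at y, so some z with Ryz has s; z=x, i.e. Ryx.

s → □◇s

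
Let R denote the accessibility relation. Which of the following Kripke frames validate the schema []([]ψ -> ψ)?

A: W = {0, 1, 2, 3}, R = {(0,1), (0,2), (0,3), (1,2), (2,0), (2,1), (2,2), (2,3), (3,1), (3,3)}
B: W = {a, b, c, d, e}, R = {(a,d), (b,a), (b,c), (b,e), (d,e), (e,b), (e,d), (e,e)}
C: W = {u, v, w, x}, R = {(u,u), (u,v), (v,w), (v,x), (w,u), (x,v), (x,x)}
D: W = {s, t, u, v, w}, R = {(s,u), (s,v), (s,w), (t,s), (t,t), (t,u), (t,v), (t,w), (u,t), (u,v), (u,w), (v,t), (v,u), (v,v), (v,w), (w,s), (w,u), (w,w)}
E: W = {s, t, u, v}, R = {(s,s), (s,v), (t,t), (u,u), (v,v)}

The schema corresponds to shift-reflexivity: forall x forall y (Rxy -> Ryy).
A: fails — R01 but not R11.
B: fails — Rbc but not Rcc.
C: fails — Ruv but not Rvv.
D: fails — Rvu but not Ruu.
E: ✓.

E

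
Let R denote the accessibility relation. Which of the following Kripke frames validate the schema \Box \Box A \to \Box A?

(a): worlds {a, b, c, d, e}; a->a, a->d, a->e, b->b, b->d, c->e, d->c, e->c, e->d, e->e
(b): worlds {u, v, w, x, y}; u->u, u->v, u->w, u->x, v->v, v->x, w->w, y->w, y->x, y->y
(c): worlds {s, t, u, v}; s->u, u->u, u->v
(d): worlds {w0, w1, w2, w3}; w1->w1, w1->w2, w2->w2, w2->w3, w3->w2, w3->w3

This is the axiom for density; its first-order frame correspondent is \forall x \forall y (Rxy \to \exists z (Rxz \wedge Rzy)).
(a): fails — Rdc but no z with Rdz and Rzc.
(b): ✓.
(c): ✓.
(d): ✓.
Valid on: (b), (c), (d).

(b), (c), (d)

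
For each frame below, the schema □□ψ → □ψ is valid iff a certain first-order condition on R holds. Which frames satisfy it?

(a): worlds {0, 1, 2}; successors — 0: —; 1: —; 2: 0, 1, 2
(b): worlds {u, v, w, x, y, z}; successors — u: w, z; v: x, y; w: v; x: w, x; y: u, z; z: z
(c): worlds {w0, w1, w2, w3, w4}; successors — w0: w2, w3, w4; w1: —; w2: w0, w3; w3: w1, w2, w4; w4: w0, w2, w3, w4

(a)

This is the axiom for density; its first-order frame correspondent is ∀x ∀y (Rxy → ∃z (Rxz ∧ Rzy)).
(a): satisfies the condition.
(b): fails — Ruw but no t with Rut and Rtw.
(c): fails — Rw3w1 but no z with Rw3z and Rzw1.
Valid on: (a).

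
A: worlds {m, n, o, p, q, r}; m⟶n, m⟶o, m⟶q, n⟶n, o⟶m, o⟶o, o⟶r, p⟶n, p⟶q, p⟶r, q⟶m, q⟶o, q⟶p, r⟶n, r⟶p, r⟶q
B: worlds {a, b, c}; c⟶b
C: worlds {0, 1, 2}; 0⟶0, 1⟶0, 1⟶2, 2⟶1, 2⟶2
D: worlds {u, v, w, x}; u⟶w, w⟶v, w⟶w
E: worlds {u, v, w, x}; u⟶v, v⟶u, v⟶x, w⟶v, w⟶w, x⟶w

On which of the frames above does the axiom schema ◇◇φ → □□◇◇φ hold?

B

The schema corresponds to a generalized confluence (Geach) condition: ∀x ∀y ∀z ((xR²y ∧ xR²z) → ∃w (y = w ∧ zR²w)).
A: fails — mR²m, mR²n but no w with m=w and nR²w.
B: satisfies the condition.
C: fails — 1R²1, 1R²0 but no w with 1=w and 0R²w.
D: fails — uR²v, uR²v but no t with v=t and vR²t.
E: fails — uR²u, uR²x but no t with u=t and xR²t.
Valid on: B.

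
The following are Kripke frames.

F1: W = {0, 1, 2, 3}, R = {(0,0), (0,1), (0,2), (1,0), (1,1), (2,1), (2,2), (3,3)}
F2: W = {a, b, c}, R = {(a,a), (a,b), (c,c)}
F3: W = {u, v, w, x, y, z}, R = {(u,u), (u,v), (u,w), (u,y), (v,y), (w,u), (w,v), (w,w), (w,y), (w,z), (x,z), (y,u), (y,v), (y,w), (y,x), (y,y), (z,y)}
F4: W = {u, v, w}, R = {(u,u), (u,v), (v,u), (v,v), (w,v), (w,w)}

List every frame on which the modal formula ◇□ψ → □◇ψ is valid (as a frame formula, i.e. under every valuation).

This is the axiom for convergence; its first-order frame correspondent is ∀x ∀y ∀z (Rxy ∧ Rxz → ∃w (Ryw ∧ Rzw)).
F1: ✓.
F2: fails — Raa and Rab but a and b have no common successor.
F3: fails — Ryx and Ryy but x and y have no common successor.
F4: ✓.

F1, F4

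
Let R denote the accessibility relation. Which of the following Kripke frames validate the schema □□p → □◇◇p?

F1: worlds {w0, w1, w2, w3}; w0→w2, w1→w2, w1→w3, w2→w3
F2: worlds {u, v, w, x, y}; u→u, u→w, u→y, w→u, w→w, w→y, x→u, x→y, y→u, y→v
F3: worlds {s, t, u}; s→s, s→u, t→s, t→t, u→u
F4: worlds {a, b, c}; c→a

This is the axiom for a generalized confluence (Geach) condition; its first-order frame correspondent is ∀x ∀z (xRz → ∃w (xR²w ∧ zR²w)).
F1: fails — w0Rw2 but no w with w0R²w and w2R²w.
F2: fails — yRv but no t with yR²t and vR²t.
F3: condition met.
F4: fails — cRa but no w with cR²w and aR²w.
Valid on: F3.

F3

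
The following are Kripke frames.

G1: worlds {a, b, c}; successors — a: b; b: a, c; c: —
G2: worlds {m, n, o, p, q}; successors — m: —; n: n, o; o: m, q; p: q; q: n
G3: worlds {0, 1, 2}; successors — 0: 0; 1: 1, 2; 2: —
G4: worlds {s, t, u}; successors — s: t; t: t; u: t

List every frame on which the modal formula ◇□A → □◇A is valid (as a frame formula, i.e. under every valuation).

G4

The schema corresponds to convergence: ∀x ∀y ∀z (Rxy ∧ Rxz → ∃w (Ryw ∧ Rzw)).
G1: fails — Rba and Rbc but a and c have no common successor.
G2: fails — Rnn and Rno but n and o have no common successor.
G3: fails — R12 and R12 but 2 and 2 have no common successor.
G4: condition met.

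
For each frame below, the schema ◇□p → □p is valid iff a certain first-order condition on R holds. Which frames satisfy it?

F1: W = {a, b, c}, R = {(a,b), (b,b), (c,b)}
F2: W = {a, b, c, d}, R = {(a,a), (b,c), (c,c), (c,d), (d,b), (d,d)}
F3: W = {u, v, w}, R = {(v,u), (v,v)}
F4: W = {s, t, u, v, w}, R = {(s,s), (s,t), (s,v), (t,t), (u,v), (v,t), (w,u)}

F1

This is the axiom for the Euclidean property; its first-order frame correspondent is ∀x ∀y ∀z (Rxy ∧ Rxz → Ryz).
F1: satisfies the condition.
F2: fails — Rcd and Rcc but not Rdc.
F3: fails — Rvu and Rvu but not Ruu.
F4: fails — Rsv and Rsv but not Rvv.
Valid on: F1.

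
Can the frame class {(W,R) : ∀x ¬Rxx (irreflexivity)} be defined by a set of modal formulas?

Modal frame validity is preserved under surjective bounded morphisms.
The 4-cycle (worlds 0,1,2,3 with 0→1→2→3→0) is irreflexive, and the map sending every world to a single reflexive point • is a surjective bounded morphism (forth: every edge maps to (•,•); back: every world has a successor). So any modal formula valid on the 4-cycle is also valid on the reflexive point, which is not irreflexive.
Hence irreflexivity is not modally definable.

Not modally definable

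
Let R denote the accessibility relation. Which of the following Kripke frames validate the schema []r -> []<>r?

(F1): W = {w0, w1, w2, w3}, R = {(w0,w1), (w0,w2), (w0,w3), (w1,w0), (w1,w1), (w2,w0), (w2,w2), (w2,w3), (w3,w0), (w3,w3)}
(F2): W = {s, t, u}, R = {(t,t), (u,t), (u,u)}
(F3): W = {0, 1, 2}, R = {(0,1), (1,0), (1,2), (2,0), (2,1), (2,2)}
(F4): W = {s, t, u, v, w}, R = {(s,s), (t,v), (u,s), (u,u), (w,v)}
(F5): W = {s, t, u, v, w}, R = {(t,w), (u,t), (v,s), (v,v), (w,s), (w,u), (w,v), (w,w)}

Frame correspondent (Sahlqvist): forall x forall z (xRz -> exists w (xRw & zRw)) — i.e. a generalized confluence (Geach) condition.
(F1): condition met.
(F2): condition met.
(F3): fails — 0R1 but no w with 0Rw and 1Rw.
(F4): fails — tRv but no w* with tRw* and vRw*.
(F5): fails — uRt but no w* with uRw* and tRw*.

(F1), (F2)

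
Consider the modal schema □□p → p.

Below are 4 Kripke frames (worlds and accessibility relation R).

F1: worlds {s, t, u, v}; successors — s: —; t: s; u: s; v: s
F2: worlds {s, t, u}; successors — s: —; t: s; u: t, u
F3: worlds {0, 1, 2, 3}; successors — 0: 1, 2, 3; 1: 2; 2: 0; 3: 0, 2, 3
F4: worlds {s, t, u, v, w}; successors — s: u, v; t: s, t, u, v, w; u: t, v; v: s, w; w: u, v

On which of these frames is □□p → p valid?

Frame correspondent (Sahlqvist): ∀x ∃w (xR²w ∧ x = w) — i.e. a generalized confluence (Geach) condition.
F1: fails — at s but no w with sR²w and s=w.
F2: fails — at s but no w with sR²w and s=w.
F3: fails — at 1 but no w with 1R²w and 1=w.
F4: holds.

F4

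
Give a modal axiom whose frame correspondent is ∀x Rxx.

This is reflexivity; the standard corresponding axiom is T: □ψ → ψ.
Suppose □ψ→ψ is valid. At any x set V(ψ)={w : Rxw}. Then □ψ holds at x, so ψ holds at x, i.e. Rxx.

□ψ → ψ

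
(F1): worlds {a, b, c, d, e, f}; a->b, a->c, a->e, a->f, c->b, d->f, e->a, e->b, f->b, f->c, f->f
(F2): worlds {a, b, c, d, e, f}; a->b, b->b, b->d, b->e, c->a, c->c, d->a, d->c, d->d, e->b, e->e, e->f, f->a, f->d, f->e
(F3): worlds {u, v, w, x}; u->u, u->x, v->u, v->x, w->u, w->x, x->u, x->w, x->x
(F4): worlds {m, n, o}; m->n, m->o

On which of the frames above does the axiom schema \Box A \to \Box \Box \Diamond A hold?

(F3), (F4)

The schema corresponds to a generalized confluence (Geach) condition: \forall x \forall z (x R^2 z \to \exists w (xRw \wedge zRw)).
(F1): fails — aR²b but no w with aRw and bRw.
(F2): fails — aR²d but no w with aRw and dRw.
(F3): holds.
(F4): holds.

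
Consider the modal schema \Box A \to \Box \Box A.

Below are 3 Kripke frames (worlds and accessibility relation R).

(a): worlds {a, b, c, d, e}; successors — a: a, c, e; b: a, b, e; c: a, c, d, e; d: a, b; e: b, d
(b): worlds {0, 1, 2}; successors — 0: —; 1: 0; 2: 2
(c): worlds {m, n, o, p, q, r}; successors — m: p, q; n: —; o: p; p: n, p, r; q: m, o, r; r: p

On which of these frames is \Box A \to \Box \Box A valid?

Frame correspondent (Sahlqvist): \forall x \forall y \forall z (Rxy \wedge Ryz \to Rxz) — i.e. transitivity.
(a): fails — Reb and Rba but not Rea.
(b): satisfies the condition.
(c): fails — Rop and Rpn but not Ron.

(b)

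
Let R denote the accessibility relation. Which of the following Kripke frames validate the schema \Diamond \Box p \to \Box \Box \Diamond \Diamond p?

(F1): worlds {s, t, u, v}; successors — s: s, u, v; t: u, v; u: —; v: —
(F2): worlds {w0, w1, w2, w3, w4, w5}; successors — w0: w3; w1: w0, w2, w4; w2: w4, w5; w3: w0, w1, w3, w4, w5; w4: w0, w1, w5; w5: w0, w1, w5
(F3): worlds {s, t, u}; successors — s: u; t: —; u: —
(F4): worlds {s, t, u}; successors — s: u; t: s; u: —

(F3)

The schema corresponds to a generalized confluence (Geach) condition: \forall x \forall y \forall z ((xRy \wedge x R^2 z) \to \exists w (yRw \wedge z R^2 w)).
(F1): fails — sRs, sR²u but no w with sRw and uR²w.
(F2): fails — w3Rw0, w3R²w2 but no w with w0Rw and w2R²w.
(F3): holds.
(F4): fails — tRs, tR²u but no w with sRw and uR²w.
Valid on: (F3).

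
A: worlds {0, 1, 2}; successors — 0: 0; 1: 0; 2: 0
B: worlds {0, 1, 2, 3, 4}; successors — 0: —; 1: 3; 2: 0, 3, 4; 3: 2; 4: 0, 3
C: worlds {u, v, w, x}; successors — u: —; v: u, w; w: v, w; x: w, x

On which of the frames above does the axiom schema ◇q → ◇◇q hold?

The schema corresponds to a generalized confluence (Geach) condition: ∀x ∀y (xRy → ∃w (y = w ∧ xR²w)).
A: ✓.
B: fails — 1R3 but no w with 3=w and 1R²w.
C: fails — vRu but no t with u=t and vR²t.
Valid on: A.

A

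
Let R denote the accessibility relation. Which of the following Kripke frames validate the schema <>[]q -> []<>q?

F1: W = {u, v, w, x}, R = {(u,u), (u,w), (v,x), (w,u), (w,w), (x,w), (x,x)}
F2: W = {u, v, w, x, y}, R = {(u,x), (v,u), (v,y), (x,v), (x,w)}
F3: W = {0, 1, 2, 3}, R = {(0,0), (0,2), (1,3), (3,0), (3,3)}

This is the axiom for convergence; its first-order frame correspondent is forall x forall y forall z (Rxy & Rxz -> exists w (Ryw & Rzw)).
F1: satisfies the condition.
F2: fails — Rvu and Rvy but u and y have no common successor.
F3: fails — R00 and R02 but 0 and 2 have no common successor.

F1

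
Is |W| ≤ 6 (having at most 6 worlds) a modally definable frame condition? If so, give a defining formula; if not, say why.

Not modally definable

Modal frame validity is preserved under disjoint unions.
Any modal formula valid on each of 7 disjoint one-world frames is valid on their disjoint union (validity is preserved under disjoint unions). Each one-world frame has |W|=1≤6, but the union has |W|=7.
Hence having at most 6 worlds is not modally definable.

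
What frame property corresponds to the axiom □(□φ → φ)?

Shift-reflexivity

This schema is the T□ axiom.
It corresponds to shift-reflexivity: ∀x ∀y (Rxy → Ryy).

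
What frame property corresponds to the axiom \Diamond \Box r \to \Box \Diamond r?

Convergence

Suppose ◇□r→□◇r is valid. Take Rxy, Rxz and set V(r)={w : Ryw}. Then □r at y so ◇□r at x, so □◇r at x, so ◇r at z, giving w with Rzw and Ryw.
The converse is a direct semantic check.
So the correspondent is convergence.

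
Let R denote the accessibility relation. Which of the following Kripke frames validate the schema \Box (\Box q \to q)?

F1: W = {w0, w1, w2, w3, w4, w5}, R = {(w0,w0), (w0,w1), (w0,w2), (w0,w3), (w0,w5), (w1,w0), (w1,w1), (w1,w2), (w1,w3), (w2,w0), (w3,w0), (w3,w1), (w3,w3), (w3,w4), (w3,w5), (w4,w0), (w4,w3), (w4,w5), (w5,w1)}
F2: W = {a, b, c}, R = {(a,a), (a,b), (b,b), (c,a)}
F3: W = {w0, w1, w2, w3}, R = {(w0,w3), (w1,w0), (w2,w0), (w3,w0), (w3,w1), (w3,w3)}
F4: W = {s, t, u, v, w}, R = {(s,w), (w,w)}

Frame correspondent (Sahlqvist): \forall x \forall y (Rxy \to Ryy) — i.e. shift-reflexivity.
F1: fails — Rw4w5 but not Rw5w5.
F2: ✓.
F3: fails — Rw1w0 but not Rw0w0.
F4: ✓.

F2, F4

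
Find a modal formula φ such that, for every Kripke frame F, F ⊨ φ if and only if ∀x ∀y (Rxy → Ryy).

This is shift-reflexivity; the standard corresponding axiom is T□: □(□p → p).
Suppose □(□p→p) is valid. Take Rxy and set V(p)={w : Ryw}. Then at y, □p holds; since □(□p→p) at x, □p→p at y, so p at y, i.e. Ryy.

□(□p → p)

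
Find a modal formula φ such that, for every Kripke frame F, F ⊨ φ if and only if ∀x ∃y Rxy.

This is seriality; the standard corresponding axiom is D: □p → ◇p.
Suppose □p→◇p is valid. At any x set V(p)=W. Then □p at x, so ◇p at x, so x has a successor.

□p → ◇p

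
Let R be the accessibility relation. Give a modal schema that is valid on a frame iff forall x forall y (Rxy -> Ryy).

A defining formula is □(□r → r) (the T□ axiom).
Suppose □(□r→r) is valid. Take Rxy and set V(r)={w : Ryw}. Then at y, □r holds; since □(□r→r) at x, □r→r at y, so r at y, i.e. Ryy.

□(□r → r)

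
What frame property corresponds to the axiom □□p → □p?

density: ∀x ∀y (Rxy → ∃z (Rxz ∧ Rzy))

This schema is the C4 axiom.
Its frame correspondent is density — ∀x ∀y (Rxy → ∃z (Rxz ∧ Rzy)).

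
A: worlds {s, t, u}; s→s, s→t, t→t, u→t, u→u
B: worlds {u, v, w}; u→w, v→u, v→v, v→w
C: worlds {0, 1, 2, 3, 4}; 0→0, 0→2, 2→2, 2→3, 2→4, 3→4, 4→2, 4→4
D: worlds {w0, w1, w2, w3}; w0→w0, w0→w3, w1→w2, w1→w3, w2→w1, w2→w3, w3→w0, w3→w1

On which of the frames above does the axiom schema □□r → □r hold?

The schema corresponds to density: ∀x ∀y (Rxy → ∃z (Rxz ∧ Rzy)).
A: satisfies the condition.
B: fails — Ruw but no z with Ruz and Rzw.
C: satisfies the condition.
D: fails — Rw1w2 but no z with Rw1z and Rzw2.
Valid on: A, C.

A, C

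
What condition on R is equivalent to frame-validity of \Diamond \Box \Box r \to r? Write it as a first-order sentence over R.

This is a Sahlqvist (Geach-type) schema ◇^1□^2r → □^0◇^0r.
Minimal-valuation argument: fix x; take any y with xR^1y and any z with xR^0z. Set V(r) to the set of worlds R-reachable from y in exactly 2 steps. Then □^2r holds at y, so the antecedent holds at x; validity forces ◇^0r at z, giving a w with zR^0w and yR^2w.
First-order correspondent: \forall x \forall y (xRy \to \exists w (y R^2 w \wedge x = w)).

\forall x \forall y (xRy \to \exists w (y R^2 w \wedge x = w))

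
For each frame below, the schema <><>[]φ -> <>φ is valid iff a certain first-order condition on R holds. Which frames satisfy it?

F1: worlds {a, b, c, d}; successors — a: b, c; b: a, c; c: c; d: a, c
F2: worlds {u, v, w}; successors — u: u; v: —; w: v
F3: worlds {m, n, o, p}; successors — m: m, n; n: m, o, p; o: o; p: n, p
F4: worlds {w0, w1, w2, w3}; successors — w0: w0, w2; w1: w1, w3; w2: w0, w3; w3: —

F1, F2

The schema corresponds to a generalized confluence (Geach) condition: forall x forall y (x R^2 y -> exists w (yRw & xRw)).
F1: satisfies the condition.
F2: satisfies the condition.
F3: fails — mR²o but no w with oRw and mRw.
F4: fails — w0R²w3 but no w with w3Rw and w0Rw.
Valid on: F1, F2.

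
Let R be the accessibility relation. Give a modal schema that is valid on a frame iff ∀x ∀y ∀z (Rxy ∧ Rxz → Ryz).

◇q → □◇q

A defining formula is ◇q → □◇q (the 5 axiom).
Suppose ◇q→□◇q is valid. Take Rxy, Rxz and set V(q)={y}. Then ◇q at x, so □◇q at x, so ◇q at z, so some w with Rzw has q; w=y, i.e. Rzy. By symmetry of the argument, Ryz.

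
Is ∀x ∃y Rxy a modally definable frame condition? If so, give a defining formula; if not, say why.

Yes, by □p → ◇p

The condition is seriality. A defining modal formula is □p → ◇p.
Suppose □p→◇p is valid. At any x set V(p)=W. Then □p at x, so ◇p at x, so x has a successor.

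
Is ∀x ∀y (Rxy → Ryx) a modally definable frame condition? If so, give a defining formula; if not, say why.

Yes: it is symmetry, defined by the B schema q → □◇q.
Suppose q→□◇q is valid. Take Rxy and set V(q)={x}. Then q at x, so □◇q at x, so ◇q at y, so some z with Ryz has q; z=x, i.e. Ryx.

Definable; q → □◇q defines it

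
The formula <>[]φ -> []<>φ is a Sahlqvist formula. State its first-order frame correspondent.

Suppose ◇□φ→□◇φ is valid. Take Rxy, Rxz and set V(φ)={w : Ryw}. Then □φ at y so ◇□φ at x, so □◇φ at x, so ◇φ at z, giving w with Rzw and Ryw.

Convergence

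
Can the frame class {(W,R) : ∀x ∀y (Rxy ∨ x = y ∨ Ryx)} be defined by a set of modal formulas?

No — not modally definable

Modal frame validity is preserved under disjoint unions.
Take 3 disjoint single-world reflexive frames: each is trivially connected, but their disjoint union has 3 worlds with no edge between distinct components, so it is not connected.
Hence connectedness of R is not modally definable.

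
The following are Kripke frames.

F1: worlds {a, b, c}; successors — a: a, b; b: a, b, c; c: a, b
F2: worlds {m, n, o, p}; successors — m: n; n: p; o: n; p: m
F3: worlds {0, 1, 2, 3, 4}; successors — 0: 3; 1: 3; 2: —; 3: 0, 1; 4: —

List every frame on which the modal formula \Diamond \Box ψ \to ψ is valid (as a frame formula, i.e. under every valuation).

F3

This is the axiom for symmetry; its first-order frame correspondent is \forall x \forall y (Rxy \to Ryx).
F1: fails — Rca but not Rac.
F2: fails — Ron but not Rno.
F3: ✓.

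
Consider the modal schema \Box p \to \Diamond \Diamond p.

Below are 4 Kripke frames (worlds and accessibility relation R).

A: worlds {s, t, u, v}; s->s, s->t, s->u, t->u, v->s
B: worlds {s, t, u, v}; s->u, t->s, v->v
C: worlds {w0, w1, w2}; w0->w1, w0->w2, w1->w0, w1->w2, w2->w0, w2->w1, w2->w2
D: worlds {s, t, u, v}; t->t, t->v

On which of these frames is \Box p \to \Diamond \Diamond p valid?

C

This is the axiom for a generalized confluence (Geach) condition; its first-order frame correspondent is \forall x \exists w (xRw \wedge x R^2 w).
A: fails — at t but no w with tRw and tR²w.
B: fails — at s but no w with sRw and sR²w.
C: condition met.
D: fails — at s but no w with sRw and sR²w.
Valid on: C.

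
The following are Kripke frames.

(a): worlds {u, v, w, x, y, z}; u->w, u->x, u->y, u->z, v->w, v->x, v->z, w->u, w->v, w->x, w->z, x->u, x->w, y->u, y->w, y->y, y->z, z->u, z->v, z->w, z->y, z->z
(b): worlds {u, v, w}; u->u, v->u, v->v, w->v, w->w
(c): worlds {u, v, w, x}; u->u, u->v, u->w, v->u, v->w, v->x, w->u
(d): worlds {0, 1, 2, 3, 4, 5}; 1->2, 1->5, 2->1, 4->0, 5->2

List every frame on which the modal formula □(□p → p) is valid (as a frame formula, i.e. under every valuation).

(b)

This is the axiom for shift-reflexivity; its first-order frame correspondent is ∀x ∀y (Rxy → Ryy).
(a): fails — Rwx but not Rxx.
(b): holds.
(c): fails — Ruv but not Rvv.
(d): fails — R12 but not R22.
Valid on: (b).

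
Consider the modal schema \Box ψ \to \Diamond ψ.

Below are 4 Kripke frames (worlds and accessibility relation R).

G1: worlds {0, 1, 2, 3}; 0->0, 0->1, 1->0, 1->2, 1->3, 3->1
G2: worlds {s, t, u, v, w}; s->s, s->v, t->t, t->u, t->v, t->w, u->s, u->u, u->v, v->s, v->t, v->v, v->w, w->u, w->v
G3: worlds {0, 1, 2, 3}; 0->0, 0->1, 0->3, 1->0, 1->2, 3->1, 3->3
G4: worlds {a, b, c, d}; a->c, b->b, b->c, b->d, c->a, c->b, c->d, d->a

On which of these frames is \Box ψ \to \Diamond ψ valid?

This is the axiom for seriality; its first-order frame correspondent is \forall x \exists y Rxy.
G1: fails — world 2 has no successor.
G2: satisfies the condition.
G3: fails — world 2 has no successor.
G4: satisfies the condition.
Valid on: G2, G4.

G2, G4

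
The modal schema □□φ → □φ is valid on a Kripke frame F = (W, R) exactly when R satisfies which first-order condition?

This schema is the C4 axiom.
It corresponds to density: ∀x ∀y (Rxy → ∃z (Rxz ∧ Rzy)).

density: ∀x ∀y (Rxy → ∃z (Rxz ∧ Rzy))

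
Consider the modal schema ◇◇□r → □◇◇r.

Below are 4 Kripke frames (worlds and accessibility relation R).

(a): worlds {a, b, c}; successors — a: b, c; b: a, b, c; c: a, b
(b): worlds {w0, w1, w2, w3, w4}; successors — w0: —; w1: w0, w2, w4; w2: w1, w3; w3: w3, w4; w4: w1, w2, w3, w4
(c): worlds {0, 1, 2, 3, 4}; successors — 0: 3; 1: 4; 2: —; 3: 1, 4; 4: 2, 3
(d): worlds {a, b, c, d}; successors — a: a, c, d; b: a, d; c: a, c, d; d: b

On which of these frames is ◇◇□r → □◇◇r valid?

Frame correspondent (Sahlqvist): ∀x ∀y ∀z ((xR²y ∧ xRz) → ∃w (yRw ∧ zR²w)) — i.e. a generalized confluence (Geach) condition.
(a): satisfies the condition.
(b): fails — w1R²w1, w1Rw0 but no w with w1Rw and w0R²w.
(c): fails — 1R²2, 1R4 but no w with 2Rw and 4R²w.
(d): fails — aR²d, aRd but no w with dRw and dR²w.

(a)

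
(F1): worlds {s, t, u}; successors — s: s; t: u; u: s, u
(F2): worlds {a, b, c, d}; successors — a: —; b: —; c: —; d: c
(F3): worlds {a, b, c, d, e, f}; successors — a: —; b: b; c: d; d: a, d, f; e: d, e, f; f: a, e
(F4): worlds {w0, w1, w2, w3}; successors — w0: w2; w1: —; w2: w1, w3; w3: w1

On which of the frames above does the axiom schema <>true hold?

(F1)

This is the axiom for seriality; its first-order frame correspondent is forall x exists y Rxy.
(F1): holds.
(F2): fails — world a has no successor.
(F3): fails — world a has no successor.
(F4): fails — world w1 has no successor.
Valid on: (F1).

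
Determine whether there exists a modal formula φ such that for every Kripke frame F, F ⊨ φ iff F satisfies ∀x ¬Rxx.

Modal frame validity is preserved under surjective bounded morphisms.
The 4-cycle (worlds s,t,u,v with s→t→u→v→s) is irreflexive, and the map sending every world to a single reflexive point • is a surjective bounded morphism (forth: every edge maps to (•,•); back: every world has a successor). So any modal formula valid on the 4-cycle is also valid on the reflexive point, which is not irreflexive.
So no modal formula (or set of formulas) defines exactly the irreflexive frames.

Not definable by any modal formula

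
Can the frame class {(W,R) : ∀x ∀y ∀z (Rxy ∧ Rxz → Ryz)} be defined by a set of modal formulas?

Definable; ◇p → □◇p defines it

This is a Sahlqvist condition; the 5 axiom ◇p → □◇p defines it.
Suppose ◇p→□◇p is valid. Take Rxy, Rxz and set V(p)={y}. Then ◇p at x, so □◇p at x, so ◇p at z, so some w with Rzw has p; w=y, i.e. Rzy. By symmetry of the argument, Ryz.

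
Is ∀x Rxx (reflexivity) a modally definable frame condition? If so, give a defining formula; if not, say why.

Definable; □p → p defines it

Yes: it is reflexivity, defined by the T schema □p → p.
Suppose □p→p is valid. At any x set V(p)={w : Rxw}. Then □p holds at x, so p holds at x, i.e. Rxx.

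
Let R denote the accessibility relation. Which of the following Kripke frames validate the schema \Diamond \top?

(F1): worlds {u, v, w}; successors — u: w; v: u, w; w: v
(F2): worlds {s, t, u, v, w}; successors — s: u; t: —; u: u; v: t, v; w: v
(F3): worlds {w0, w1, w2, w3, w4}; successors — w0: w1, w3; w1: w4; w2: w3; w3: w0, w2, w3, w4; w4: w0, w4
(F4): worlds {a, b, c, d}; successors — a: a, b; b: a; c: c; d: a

(F1), (F3), (F4)

This is the axiom for seriality; its first-order frame correspondent is \forall x \exists y Rxy.
(F1): satisfies the condition.
(F2): fails — world t has no successor.
(F3): satisfies the condition.
(F4): satisfies the condition.
Valid on: (F1), (F3), (F4).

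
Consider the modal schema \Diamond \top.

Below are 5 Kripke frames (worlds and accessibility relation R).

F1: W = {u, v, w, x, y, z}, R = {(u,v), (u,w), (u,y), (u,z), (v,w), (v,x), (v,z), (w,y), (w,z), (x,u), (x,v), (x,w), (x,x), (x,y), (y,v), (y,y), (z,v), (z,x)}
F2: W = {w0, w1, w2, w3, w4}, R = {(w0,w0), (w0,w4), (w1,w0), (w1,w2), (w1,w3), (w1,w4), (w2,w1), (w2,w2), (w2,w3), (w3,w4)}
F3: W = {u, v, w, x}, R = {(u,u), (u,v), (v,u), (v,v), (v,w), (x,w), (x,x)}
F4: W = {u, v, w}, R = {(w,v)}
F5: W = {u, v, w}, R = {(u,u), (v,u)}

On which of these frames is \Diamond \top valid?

The schema corresponds to seriality: \forall x \exists y Rxy.
F1: satisfies the condition.
F2: fails — world w4 has no successor.
F3: fails — world w has no successor.
F4: fails — world u has no successor.
F5: fails — world w has no successor.
Valid on: F1.

F1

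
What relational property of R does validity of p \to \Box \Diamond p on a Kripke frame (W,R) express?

Symmetry

This schema is the B axiom.
Its frame correspondent is symmetry — \forall x \forall y (Rxy \to Ryx).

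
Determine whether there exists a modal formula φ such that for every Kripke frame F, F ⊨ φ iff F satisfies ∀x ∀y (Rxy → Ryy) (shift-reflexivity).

Yes: it is shift-reflexivity, defined by the T□ schema □(□p → p).
Suppose □(□p→p) is valid. Take Rxy and set V(p)={w : Ryw}. Then at y, □p holds; since □(□p→p) at x, □p→p at y, so p at y, i.e. Ryy.

Yes — defined by □(□p → p)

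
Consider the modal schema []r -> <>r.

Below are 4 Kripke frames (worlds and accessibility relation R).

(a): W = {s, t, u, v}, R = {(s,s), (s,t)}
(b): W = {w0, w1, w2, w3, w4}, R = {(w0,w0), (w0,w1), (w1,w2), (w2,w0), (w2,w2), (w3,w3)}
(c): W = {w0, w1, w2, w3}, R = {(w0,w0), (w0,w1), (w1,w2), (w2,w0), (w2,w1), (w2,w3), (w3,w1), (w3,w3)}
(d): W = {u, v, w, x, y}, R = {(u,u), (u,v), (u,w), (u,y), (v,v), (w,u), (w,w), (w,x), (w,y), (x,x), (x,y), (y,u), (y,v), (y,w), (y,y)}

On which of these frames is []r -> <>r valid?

Frame correspondent (Sahlqvist): forall x exists y Rxy — i.e. seriality.
(a): fails — world t has no successor.
(b): fails — world w4 has no successor.
(c): condition met.
(d): condition met.
Valid on: (c), (d).

(c), (d)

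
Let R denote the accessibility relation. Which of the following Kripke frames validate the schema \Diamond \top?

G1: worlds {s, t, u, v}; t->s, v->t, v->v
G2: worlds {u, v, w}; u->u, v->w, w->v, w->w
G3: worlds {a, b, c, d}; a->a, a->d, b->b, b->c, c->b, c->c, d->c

The schema corresponds to seriality: \forall x \exists y Rxy.
G1: fails — world s has no successor.
G2: condition met.
G3: condition met.
Valid on: G2, G3.

G2, G3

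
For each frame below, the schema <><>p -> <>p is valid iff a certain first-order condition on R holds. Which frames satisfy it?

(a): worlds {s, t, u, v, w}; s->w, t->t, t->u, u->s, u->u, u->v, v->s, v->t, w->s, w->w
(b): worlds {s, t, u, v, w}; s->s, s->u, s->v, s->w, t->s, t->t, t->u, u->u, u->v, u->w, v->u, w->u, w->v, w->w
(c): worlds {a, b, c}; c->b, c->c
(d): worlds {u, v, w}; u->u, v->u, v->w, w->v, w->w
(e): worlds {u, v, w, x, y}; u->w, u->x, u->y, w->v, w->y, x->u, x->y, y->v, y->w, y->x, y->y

The schema corresponds to transitivity: forall x forall y forall z (Rxy & Ryz -> Rxz).
(a): fails — Ruv and Rvt but not Rut.
(b): fails — Rvu and Ruv but not Rvv.
(c): ✓.
(d): fails — Rvw and Rwv but not Rvv.
(e): fails — Ryx and Rxu but not Ryu.

(c)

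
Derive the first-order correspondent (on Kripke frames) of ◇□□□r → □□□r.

This is a Sahlqvist (Geach-type) schema ◇^1□^3r → □^3◇^0r.
Minimal-valuation argument: fix x; take any y with xR^1y and any z with xR^3z. Set V(r) to the set of worlds R-reachable from y in exactly 3 steps. Then □^3r holds at y, so the antecedent holds at x; validity forces ◇^0r at z, giving a w with zR^0w and yR^3w.
First-order correspondent: ∀x ∀y ∀z ((xRy ∧ xR³z) → ∃w (yR³w ∧ z = w)).

∀x ∀y ∀z ((xRy ∧ xR³z) → ∃w (yR³w ∧ z = w))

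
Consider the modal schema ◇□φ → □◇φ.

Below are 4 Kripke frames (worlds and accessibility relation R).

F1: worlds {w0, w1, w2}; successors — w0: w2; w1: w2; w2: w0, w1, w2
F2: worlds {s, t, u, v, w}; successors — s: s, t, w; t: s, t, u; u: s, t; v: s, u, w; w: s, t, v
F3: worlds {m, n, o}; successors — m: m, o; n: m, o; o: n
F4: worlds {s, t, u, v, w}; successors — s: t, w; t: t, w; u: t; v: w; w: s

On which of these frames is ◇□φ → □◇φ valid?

F1, F2

Frame correspondent (Sahlqvist): ∀x ∀y ∀z (Rxy ∧ Rxz → ∃w (Ryw ∧ Rzw)) — i.e. convergence.
F1: holds.
F2: holds.
F3: fails — Rmo and Rmm but o and m have no common successor.
F4: fails — Rsw and Rst but w and t have no common successor.
Valid on: F1, F2.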